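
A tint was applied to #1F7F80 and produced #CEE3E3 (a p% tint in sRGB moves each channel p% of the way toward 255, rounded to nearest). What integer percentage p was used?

78%

#1F7F80 is rgb(31, 127, 128); #CEE3E3 is rgb(206, 227, 227).
On the R channel (widest range): 206 ≈ 31 + (p/100)(255 − 31), so p ≈ 100×(206 − 31)/(255 − 31) = 17500/224 = 78.12.
p = 78 reproduces all three channels after rounding.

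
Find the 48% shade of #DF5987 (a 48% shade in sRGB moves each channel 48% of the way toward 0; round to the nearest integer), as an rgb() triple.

rgb(116, 46, 70)

#DF5987 is rgb(223, 89, 135).
A 48% shade moves each channel 48% toward 0:
  R: 223 − 107.04 = 115.96 → 116
  G: 89 + 0.48×(0−89) = 89 − 42.72 = 46.28 → 46
  B: 135 + 0.48×(0−135) = 135 − 64.8 = 70.2 → 70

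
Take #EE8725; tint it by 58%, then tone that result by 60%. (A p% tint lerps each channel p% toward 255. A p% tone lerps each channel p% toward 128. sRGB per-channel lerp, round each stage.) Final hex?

#EE8725 is rgb(238, 135, 37).
Per channel, c → c + 0.58(255 − c):
  R: 238 + 0.58×(255−238) = 238 + 9.86 = 247.86 → 248
  G: 135 + 0.58×(255−135) = 135 + 69.6 = 204.6 → 205
  B: 37 + 126.44 = 163.44 → 163
After the tint: rgb(248, 205, 163) = #F8CDA3.
Lerp each channel 60% toward 128:
  R: 248 − 72 = 176 → 176
  G: 205 + 0.6×(128−205) = 205 − 46.2 = 158.8 → 159
  B: 163 − 21 = 142 → 142
rgb(176, 159, 142) = #B09F8E.

#B09F8E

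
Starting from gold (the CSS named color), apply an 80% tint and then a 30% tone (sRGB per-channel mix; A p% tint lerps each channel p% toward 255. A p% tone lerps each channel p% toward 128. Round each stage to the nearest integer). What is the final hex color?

CSS gold is rgb(255, 215, 0).
An 80% tint moves each channel 80% toward 255:
  R: 255 + 0 = 255 → 255
  G: 215 + 0.8×(255−215) = 215 + 32 = 247 → 247
  B: 0 + 0.8×(255−0) = 0 + 204 = 204 → 204
After the tint: rgb(255, 247, 204) = #FFF7CC.
Lerp each channel 30% toward 128:
  R: 255 + 0.3×(128−255) = 255 − 38.1 = 216.9 → 217
  G: 247 − 35.7 = 211.3 → 211
  B: 204 + 0.3×(128−204) = 204 − 22.8 = 181.2 → 181
rgb(217, 211, 181) = #D9D3B5.

#D9D3B5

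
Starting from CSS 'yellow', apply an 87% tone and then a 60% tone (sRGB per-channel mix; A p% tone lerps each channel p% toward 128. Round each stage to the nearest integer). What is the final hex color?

#878779

CSS yellow is rgb(255, 255, 0).
An 87% tone moves each channel 87% toward 128:
  R: 255 + 0.87×(128−255) = 255 − 110.49 = 144.51 → 145
  G: 255 − 110.49 = 144.51 → 145
  B: 0 + 0.87×(128−0) = 0 + 111.36 = 111.36 → 111
After the tone: rgb(145, 145, 111) = #91916F.
Lerp each channel 60% toward 128:
  R: 145 − 10.2 = 134.8 → 135
  G: 145 − 10.2 = 134.8 → 135
  B: 111 + 0.6×(128−111) = 111 + 10.2 = 121.2 → 121
rgb(135, 135, 121) = #878779.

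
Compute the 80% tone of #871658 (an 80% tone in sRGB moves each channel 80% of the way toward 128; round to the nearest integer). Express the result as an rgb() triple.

rgb(129, 107, 120)

#871658 is rgb(135, 22, 88).
An 80% tone moves each channel 80% toward 128:
  R: 135 − 5.6 = 129.4 → 129
  G: 22 + 84.8 = 106.8 → 107
  B: 88 + 32 = 120 → 120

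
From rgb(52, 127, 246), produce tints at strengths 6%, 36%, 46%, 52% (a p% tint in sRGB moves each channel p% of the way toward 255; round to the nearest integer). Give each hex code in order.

6%: (52 + 12.18 = 64.18→64, 127 + 7.68 = 134.68→135, 246 + 0.54 = 246.54→247) → #4087F7
36%: (52 + 73.08 = 125.08→125, 127 + 46.08 = 173.08→173, 246 + 3.24 = 249.24→249) → #7DADF9
46%: (52 + 93.38 = 145.38→145, 127 + 58.88 = 185.88→186, 246 + 4.14 = 250.14→250) → #91BAFA
52%: (52 + 105.56 = 157.56→158, 127 + 66.56 = 193.56→194, 246 + 4.68 = 250.68→251) → #9EC2FB

#4087F7, #7DADF9, #91BAFA, #9EC2FB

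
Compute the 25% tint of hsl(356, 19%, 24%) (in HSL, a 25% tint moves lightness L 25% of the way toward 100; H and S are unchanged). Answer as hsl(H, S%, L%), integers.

hsl(356, 19%, 43%)

L moves 25% from 24 toward 100: 24 + 19 = 43 → 43.
H and S are unchanged.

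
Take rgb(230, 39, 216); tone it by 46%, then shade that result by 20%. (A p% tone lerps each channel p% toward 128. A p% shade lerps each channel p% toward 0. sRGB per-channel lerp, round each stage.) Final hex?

#92408d

A 46% tone moves each channel 46% toward 128:
  R: 230 − 46.92 = 183.08 → 183
  G: 39 + 0.46×(128−39) = 39 + 40.94 = 79.94 → 80
  B: 216 + 0.46×(128−216) = 216 − 40.48 = 175.52 → 176
After the tone: rgb(183, 80, 176) = #b750b0.
Per channel, c → c + 0.2(0 − c):
  R: 183 + 0.2×(0−183) = 183 − 36.6 = 146.4 → 146
  G: 80 − 16 = 64 → 64
  B: 176 + 0.2×(0−176) = 176 − 35.2 = 140.8 → 141
rgb(146, 64, 141) = #92408d.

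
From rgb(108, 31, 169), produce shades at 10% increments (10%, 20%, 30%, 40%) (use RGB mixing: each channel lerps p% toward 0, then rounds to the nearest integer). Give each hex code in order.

10%: (108 − 10.8 = 97.2→97, 31 − 3.1 = 27.9→28, 169 − 16.9 = 152.1→152) → #611C98
20%: (108 − 21.6 = 86.4→86, 31 − 6.2 = 24.8→25, 169 − 33.8 = 135.2→135) → #561987
30%: (108 − 32.4 = 75.6→76, 31 − 9.3 = 21.7→22, 169 − 50.7 = 118.3→118) → #4C1676
40%: (108 − 43.2 = 64.8→65, 31 − 12.4 = 18.6→19, 169 − 67.6 = 101.4→101) → #411365

#611C98, #561987, #4C1676, #411365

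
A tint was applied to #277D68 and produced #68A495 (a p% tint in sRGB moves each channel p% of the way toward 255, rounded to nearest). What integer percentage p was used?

#277D68 is rgb(39, 125, 104); #68A495 is rgb(104, 164, 149).
On the R channel (widest range): 104 ≈ 39 + (p/100)(255 − 39), so p ≈ 100×(104 − 39)/(255 − 39) = 6500/216 = 30.09.
p = 30 reproduces all three channels after rounding.

30%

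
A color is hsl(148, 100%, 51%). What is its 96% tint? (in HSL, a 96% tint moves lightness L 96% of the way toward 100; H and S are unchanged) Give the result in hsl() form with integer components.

hsl(148, 100%, 98%)

L moves 96% from 51 toward 100: 51 + 47.04 = 98.04 → 98.
H and S are unchanged.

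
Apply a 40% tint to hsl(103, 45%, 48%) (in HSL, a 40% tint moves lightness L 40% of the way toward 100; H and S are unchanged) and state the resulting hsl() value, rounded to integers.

L moves 40% from 48 toward 100: 48 + 20.8 = 68.8 → 69.
H and S are unchanged.

hsl(103, 45%, 69%)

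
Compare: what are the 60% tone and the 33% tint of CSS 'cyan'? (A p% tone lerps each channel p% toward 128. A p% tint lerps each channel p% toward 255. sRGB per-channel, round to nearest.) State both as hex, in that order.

#4db3b3, #54ffff

CSS cyan is rgb(0, 255, 255).
60% tone:
  R: 0 + 0.6×(128−0) = 0 + 76.8 = 76.8 → 77
  G: 255 + 0.6×(128−255) = 255 − 76.2 = 178.8 → 179
  B: 255 + 0.6×(128−255) = 255 − 76.2 = 178.8 → 179
  → #4db3b3
33% tint:
  R: 0 + 0.33×(255−0) = 0 + 84.15 = 84.15 → 84
  G: 255 + 0.33×(255−255) = 255 + 0 = 255 → 255
  B: 255 + 0 = 255 → 255
  → #54ffff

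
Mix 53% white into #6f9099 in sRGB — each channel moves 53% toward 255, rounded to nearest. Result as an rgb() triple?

#6f9099 is rgb(111, 144, 153).
A 53% tint moves each channel 53% toward 255:
  R: 111 + 76.32 = 187.32 → 187
  G: 144 + 58.83 = 202.83 → 203
  B: 153 + 54.06 = 207.06 → 207

rgb(187, 203, 207)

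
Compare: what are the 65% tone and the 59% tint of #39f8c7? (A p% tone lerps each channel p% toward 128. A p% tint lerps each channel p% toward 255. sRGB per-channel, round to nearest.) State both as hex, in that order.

#39f8c7 is rgb(57, 248, 199).
65% tone:
  R: 57 + 0.65×(128−57) = 57 + 46.15 = 103.15 → 103
  G: 248 + 0.65×(128−248) = 248 − 78 = 170 → 170
  B: 199 + 0.65×(128−199) = 199 − 46.15 = 152.85 → 153
  → #67aa99
59% tint:
  R: 57 + 0.59×(255−57) = 57 + 116.82 = 173.82 → 174
  G: 248 + 0.59×(255−248) = 248 + 4.13 = 252.13 → 252
  B: 199 + 0.59×(255−199) = 199 + 33.04 = 232.04 → 232
  → #aefce8

#67aa99, #aefce8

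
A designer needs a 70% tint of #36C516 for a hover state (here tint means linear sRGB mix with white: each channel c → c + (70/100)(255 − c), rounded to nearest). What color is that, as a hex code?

#36C516 is rgb(54, 197, 22).
Per channel, c → c + 0.7(255 − c):
  R: 54 + 140.7 = 194.7 → 195
  G: 197 + 0.7×(255−197) = 197 + 40.6 = 237.6 → 238
  B: 22 + 0.7×(255−22) = 22 + 163.1 = 185.1 → 185
rgb(195, 238, 185) = #C3EEB9.

#C3EEB9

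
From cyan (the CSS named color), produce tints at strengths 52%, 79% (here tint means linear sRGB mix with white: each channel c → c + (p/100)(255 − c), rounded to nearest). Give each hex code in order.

#85FFFF, #C9FFFF

CSS cyan is rgb(0, 255, 255).
52%: (0 + 132.6 = 132.6→133, 255→255, 255→255) → #85FFFF
79%: (0 + 201.45 = 201.45→201, 255→255, 255→255) → #C9FFFF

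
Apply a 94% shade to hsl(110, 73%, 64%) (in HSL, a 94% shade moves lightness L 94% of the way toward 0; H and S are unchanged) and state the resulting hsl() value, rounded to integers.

hsl(110, 73%, 4%)

L moves 94% from 64 toward 0: 64 − 60.16 = 3.84 → 4.
H and S are unchanged.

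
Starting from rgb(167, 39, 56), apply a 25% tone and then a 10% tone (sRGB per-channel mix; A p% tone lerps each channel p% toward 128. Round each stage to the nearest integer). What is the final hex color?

Lerp each channel 25% toward 128:
  R: 167 − 9.75 = 157.25 → 157
  G: 39 + 22.25 = 61.25 → 61
  B: 56 + 0.25×(128−56) = 56 + 18 = 74 → 74
After the tone: rgb(157, 61, 74) = #9D3D4A.
Lerp each channel 10% toward 128:
  R: 157 + 0.1×(128−157) = 157 − 2.9 = 154.1 → 154
  G: 61 + 6.7 = 67.7 → 68
  B: 74 + 0.1×(128−74) = 74 + 5.4 = 79.4 → 79
rgb(154, 68, 79) = #9A444F.

#9A444F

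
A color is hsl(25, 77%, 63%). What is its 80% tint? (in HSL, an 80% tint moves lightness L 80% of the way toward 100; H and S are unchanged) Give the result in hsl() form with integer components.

hsl(25, 77%, 93%)

L moves 80% from 63 toward 100: 63 + 29.6 = 92.6 → 93.
H and S are unchanged.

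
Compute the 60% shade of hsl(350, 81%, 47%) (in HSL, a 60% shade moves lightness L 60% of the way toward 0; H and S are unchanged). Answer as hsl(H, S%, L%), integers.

hsl(350, 81%, 19%)

L moves 60% from 47 toward 0: 47 − 28.2 = 18.8 → 19.
H and S are unchanged.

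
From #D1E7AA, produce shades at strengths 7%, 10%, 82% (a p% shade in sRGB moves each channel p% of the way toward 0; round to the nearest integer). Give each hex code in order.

#D1E7AA is rgb(209, 231, 170).
7%: (209 − 14.63 = 194.37→194, 231 − 16.17 = 214.83→215, 170 − 11.9 = 158.1→158) → #C2D79E
10%: (209 − 20.9 = 188.1→188, 231 − 23.1 = 207.9→208, 170 − 17 = 153→153) → #BCD099
82%: (209 − 171.38 = 37.62→38, 231 − 189.42 = 41.58→42, 170 − 139.4 = 30.6→31) → #262A1F

#C2D79E, #BCD099, #262A1F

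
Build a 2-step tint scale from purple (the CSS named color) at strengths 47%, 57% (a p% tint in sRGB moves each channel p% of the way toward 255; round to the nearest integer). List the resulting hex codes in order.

#BC78BC, #C891C8

CSS purple is rgb(128, 0, 128).
47%: (128 + 59.69 = 187.69→188, 0 + 119.85 = 119.85→120, 128 + 59.69 = 187.69→188) → #BC78BC
57%: (128 + 72.39 = 200.39→200, 0 + 145.35 = 145.35→145, 128 + 72.39 = 200.39→200) → #C891C8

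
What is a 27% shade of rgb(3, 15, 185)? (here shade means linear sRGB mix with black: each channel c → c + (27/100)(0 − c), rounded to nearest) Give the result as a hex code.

#020b87

Per channel, c → c + 0.27(0 − c):
  R: 3 + 0.27×(0−3) = 3 − 0.81 = 2.19 → 2
  G: 15 + 0.27×(0−15) = 15 − 4.05 = 10.95 → 11
  B: 185 − 49.95 = 135.05 → 135
rgb(2, 11, 135) = #020b87.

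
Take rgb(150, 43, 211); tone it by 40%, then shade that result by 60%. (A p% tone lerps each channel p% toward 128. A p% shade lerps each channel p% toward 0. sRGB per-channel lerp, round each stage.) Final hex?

A 40% tone moves each channel 40% toward 128:
  R: 150 + 0.4×(128−150) = 150 − 8.8 = 141.2 → 141
  G: 43 + 34 = 77 → 77
  B: 211 − 33.2 = 177.8 → 178
After the tone: rgb(141, 77, 178) = #8D4DB2.
Lerp each channel 60% toward 0:
  R: 141 + 0.6×(0−141) = 141 − 84.6 = 56.4 → 56
  G: 77 + 0.6×(0−77) = 77 − 46.2 = 30.8 → 31
  B: 178 + 0.6×(0−178) = 178 − 106.8 = 71.2 → 71
rgb(56, 31, 71) = #381F47.

#381F47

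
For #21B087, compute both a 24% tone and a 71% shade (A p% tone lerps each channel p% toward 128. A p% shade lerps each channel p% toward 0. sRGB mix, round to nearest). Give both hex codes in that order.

#38A485, #0A3327

#21B087 is rgb(33, 176, 135).
24% tone:
  R: 33 + 0.24×(128−33) = 33 + 22.8 = 55.8 → 56
  G: 176 − 11.52 = 164.48 → 164
  B: 135 − 1.68 = 133.32 → 133
  → #38A485
71% shade:
  R: 33 + 0.71×(0−33) = 33 − 23.43 = 9.57 → 10
  G: 176 − 124.96 = 51.04 → 51
  B: 135 − 95.85 = 39.15 → 39
  → #0A3327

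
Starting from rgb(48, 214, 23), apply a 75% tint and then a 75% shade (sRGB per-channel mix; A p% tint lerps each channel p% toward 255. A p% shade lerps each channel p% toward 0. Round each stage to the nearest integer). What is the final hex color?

A 75% tint moves each channel 75% toward 255:
  R: 48 + 155.25 = 203.25 → 203
  G: 214 + 30.75 = 244.75 → 245
  B: 23 + 174 = 197 → 197
After the tint: rgb(203, 245, 197) = #CBF5C5.
Per channel, c → c + 0.75(0 − c):
  R: 203 − 152.25 = 50.75 → 51
  G: 245 − 183.75 = 61.25 → 61
  B: 197 + 0.75×(0−197) = 197 − 147.75 = 49.25 → 49
rgb(51, 61, 49) = #333D31.

#333D31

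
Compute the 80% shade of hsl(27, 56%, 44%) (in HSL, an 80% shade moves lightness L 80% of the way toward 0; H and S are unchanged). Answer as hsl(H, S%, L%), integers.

L moves 80% from 44 toward 0: 44 − 35.2 = 8.8 → 9.
H and S are unchanged.

hsl(27, 56%, 9%)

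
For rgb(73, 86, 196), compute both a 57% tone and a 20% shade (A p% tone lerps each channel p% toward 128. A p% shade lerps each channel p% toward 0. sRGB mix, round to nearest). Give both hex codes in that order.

57% tone:
  R: 73 + 0.57×(128−73) = 73 + 31.35 = 104.35 → 104
  G: 86 + 23.94 = 109.94 → 110
  B: 196 − 38.76 = 157.24 → 157
  → #686e9d
20% shade:
  R: 73 + 0.2×(0−73) = 73 − 14.6 = 58.4 → 58
  G: 86 − 17.2 = 68.8 → 69
  B: 196 − 39.2 = 156.8 → 157
  → #3a459d

#686e9d, #3a459d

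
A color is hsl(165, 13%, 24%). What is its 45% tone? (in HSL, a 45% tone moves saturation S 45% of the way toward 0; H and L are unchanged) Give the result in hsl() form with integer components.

S moves 45% from 13 toward 0: 13 − 5.85 = 7.15 → 7.
H and L are unchanged.

hsl(165, 7%, 24%)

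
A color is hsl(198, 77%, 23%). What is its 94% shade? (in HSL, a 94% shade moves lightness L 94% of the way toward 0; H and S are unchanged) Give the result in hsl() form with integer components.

hsl(198, 77%, 1%)

L moves 94% from 23 toward 0: 23 − 21.62 = 1.38 → 1.
H and S are unchanged.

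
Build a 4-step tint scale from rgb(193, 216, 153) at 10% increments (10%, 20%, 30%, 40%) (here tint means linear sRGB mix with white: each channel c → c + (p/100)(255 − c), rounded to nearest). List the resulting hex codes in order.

#C7DCA3, #CDE0AD, #D4E4B8, #DAE8C2

10%: (193 + 6.2 = 199.2→199, 216 + 3.9 = 219.9→220, 153 + 10.2 = 163.2→163) → #C7DCA3
20%: (193 + 12.4 = 205.4→205, 216 + 7.8 = 223.8→224, 153 + 20.4 = 173.4→173) → #CDE0AD
30%: (193 + 18.6 = 211.6→212, 216 + 11.7 = 227.7→228, 153 + 30.6 = 183.6→184) → #D4E4B8
40%: (193 + 24.8 = 217.8→218, 216 + 15.6 = 231.6→232, 153 + 40.8 = 193.8→194) → #DAE8C2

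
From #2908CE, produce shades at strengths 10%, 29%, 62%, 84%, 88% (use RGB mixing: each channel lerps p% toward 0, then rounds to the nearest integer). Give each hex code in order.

#2507B9, #1D0692, #10034E, #070121, #050119

#2908CE is rgb(41, 8, 206).
10%: (41 − 4.1 = 36.9→37, 8 − 0.8 = 7.2→7, 206 − 20.6 = 185.4→185) → #2507B9
29%: (41 − 11.89 = 29.11→29, 8 − 2.32 = 5.68→6, 206 − 59.74 = 146.26→146) → #1D0692
62%: (41 − 25.42 = 15.58→16, 8 − 4.96 = 3.04→3, 206 − 127.72 = 78.28→78) → #10034E
84%: (41 − 34.44 = 6.56→7, 8 − 6.72 = 1.28→1, 206 − 173.04 = 32.96→33) → #070121
88%: (41 − 36.08 = 4.92→5, 8 − 7.04 = 0.96→1, 206 − 181.28 = 24.72→25) → #050119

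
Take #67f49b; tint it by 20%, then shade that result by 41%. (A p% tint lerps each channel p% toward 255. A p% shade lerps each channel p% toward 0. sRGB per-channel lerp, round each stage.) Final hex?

#67f49b is rgb(103, 244, 155).
Lerp each channel 20% toward 255:
  R: 103 + 30.4 = 133.4 → 133
  G: 244 + 2.2 = 246.2 → 246
  B: 155 + 0.2×(255−155) = 155 + 20 = 175 → 175
After the tint: rgb(133, 246, 175) = #85f6af.
A 41% shade moves each channel 41% toward 0:
  R: 133 + 0.41×(0−133) = 133 − 54.53 = 78.47 → 78
  G: 246 + 0.41×(0−246) = 246 − 100.86 = 145.14 → 145
  B: 175 + 0.41×(0−175) = 175 − 71.75 = 103.25 → 103
rgb(78, 145, 103) = #4e9167.

#4e9167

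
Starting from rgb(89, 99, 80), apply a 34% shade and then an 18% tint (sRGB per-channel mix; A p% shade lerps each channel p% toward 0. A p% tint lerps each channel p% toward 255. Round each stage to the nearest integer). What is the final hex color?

#5E6359

Lerp each channel 34% toward 0:
  R: 89 + 0.34×(0−89) = 89 − 30.26 = 58.74 → 59
  G: 99 + 0.34×(0−99) = 99 − 33.66 = 65.34 → 65
  B: 80 + 0.34×(0−80) = 80 − 27.2 = 52.8 → 53
After the shade: rgb(59, 65, 53) = #3B4135.
Per channel, c → c + 0.18(255 − c):
  R: 59 + 0.18×(255−59) = 59 + 35.28 = 94.28 → 94
  G: 65 + 0.18×(255−65) = 65 + 34.2 = 99.2 → 99
  B: 53 + 0.18×(255−53) = 53 + 36.36 = 89.36 → 89
rgb(94, 99, 89) = #5E6359.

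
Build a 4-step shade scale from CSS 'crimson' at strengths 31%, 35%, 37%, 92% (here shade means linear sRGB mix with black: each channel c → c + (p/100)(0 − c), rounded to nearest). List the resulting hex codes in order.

CSS crimson is rgb(220, 20, 60).
31%: (220 − 68.2 = 151.8→152, 20 − 6.2 = 13.8→14, 60 − 18.6 = 41.4→41) → #980E29
35%: (220 − 77 = 143→143, 20 − 7 = 13→13, 60 − 21 = 39→39) → #8F0D27
37%: (220 − 81.4 = 138.6→139, 20 − 7.4 = 12.6→13, 60 − 22.2 = 37.8→38) → #8B0D26
92%: (220 − 202.4 = 17.6→18, 20 − 18.4 = 1.6→2, 60 − 55.2 = 4.8→5) → #120205

#980E29, #8F0D27, #8B0D26, #120205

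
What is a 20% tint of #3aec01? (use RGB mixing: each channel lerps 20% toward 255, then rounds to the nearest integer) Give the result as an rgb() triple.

#3aec01 is rgb(58, 236, 1).
Per channel, c → c + 0.2(255 − c):
  R: 58 + 0.2×(255−58) = 58 + 39.4 = 97.4 → 97
  G: 236 + 3.8 = 239.8 → 240
  B: 1 + 50.8 = 51.8 → 52

rgb(97, 240, 52)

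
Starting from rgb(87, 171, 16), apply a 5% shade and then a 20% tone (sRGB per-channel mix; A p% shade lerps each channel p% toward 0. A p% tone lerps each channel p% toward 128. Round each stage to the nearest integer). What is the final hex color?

#5C9B26

A 5% shade moves each channel 5% toward 0:
  R: 87 − 4.35 = 82.65 → 83
  G: 171 − 8.55 = 162.45 → 162
  B: 16 − 0.8 = 15.2 → 15
After the shade: rgb(83, 162, 15) = #53A20F.
Lerp each channel 20% toward 128:
  R: 83 + 0.2×(128−83) = 83 + 9 = 92 → 92
  G: 162 + 0.2×(128−162) = 162 − 6.8 = 155.2 → 155
  B: 15 + 22.6 = 37.6 → 38
rgb(92, 155, 38) = #5C9B26.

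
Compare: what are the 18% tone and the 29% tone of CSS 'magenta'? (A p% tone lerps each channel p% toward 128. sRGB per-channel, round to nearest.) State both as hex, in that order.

#e817e8, #da25da

CSS magenta is rgb(255, 0, 255).
18% tone:
  R: 255 − 22.86 = 232.14 → 232
  G: 0 + 23.04 = 23.04 → 23
  B: 255 − 22.86 = 232.14 → 232
  → #e817e8
29% tone:
  R: 255 + 0.29×(128−255) = 255 − 36.83 = 218.17 → 218
  G: 0 + 37.12 = 37.12 → 37
  B: 255 + 0.29×(128−255) = 255 − 36.83 = 218.17 → 218
  → #da25da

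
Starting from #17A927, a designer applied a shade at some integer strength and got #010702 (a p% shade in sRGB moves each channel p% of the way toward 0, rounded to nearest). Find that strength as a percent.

#17A927 is rgb(23, 169, 39); #010702 is rgb(1, 7, 2).
On the G channel (widest range): 7 ≈ 169 + (p/100)(0 − 169), so p ≈ 100×(7 − 169)/(0 − 169) = -16200/-169 = 95.86.
p = 96 reproduces all three channels after rounding.

96%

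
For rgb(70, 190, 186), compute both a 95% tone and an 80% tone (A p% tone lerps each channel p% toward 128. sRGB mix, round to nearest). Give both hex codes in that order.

#7D8383, #748C8C

95% tone:
  R: 70 + 0.95×(128−70) = 70 + 55.1 = 125.1 → 125
  G: 190 + 0.95×(128−190) = 190 − 58.9 = 131.1 → 131
  B: 186 + 0.95×(128−186) = 186 − 55.1 = 130.9 → 131
  → #7D8383
80% tone:
  R: 70 + 0.8×(128−70) = 70 + 46.4 = 116.4 → 116
  G: 190 − 49.6 = 140.4 → 140
  B: 186 + 0.8×(128−186) = 186 − 46.4 = 139.6 → 140
  → #748C8C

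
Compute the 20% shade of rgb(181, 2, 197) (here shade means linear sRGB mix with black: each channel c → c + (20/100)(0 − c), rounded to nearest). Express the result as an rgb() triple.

Per channel, c → c + 0.2(0 − c):
  R: 181 + 0.2×(0−181) = 181 − 36.2 = 144.8 → 145
  G: 2 + 0.2×(0−2) = 2 − 0.4 = 1.6 → 2
  B: 197 − 39.4 = 157.6 → 158

rgb(145, 2, 158)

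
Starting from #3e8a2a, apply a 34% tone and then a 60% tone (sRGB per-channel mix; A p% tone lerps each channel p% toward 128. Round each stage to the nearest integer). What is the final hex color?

#3e8a2a is rgb(62, 138, 42).
Per channel, c → c + 0.34(128 − c):
  R: 62 + 0.34×(128−62) = 62 + 22.44 = 84.44 → 84
  G: 138 + 0.34×(128−138) = 138 − 3.4 = 134.6 → 135
  B: 42 + 29.24 = 71.24 → 71
After the tone: rgb(84, 135, 71) = #548747.
A 60% tone moves each channel 60% toward 128:
  R: 84 + 26.4 = 110.4 → 110
  G: 135 + 0.6×(128−135) = 135 − 4.2 = 130.8 → 131
  B: 71 + 0.6×(128−71) = 71 + 34.2 = 105.2 → 105
rgb(110, 131, 105) = #6e8369.

#6e8369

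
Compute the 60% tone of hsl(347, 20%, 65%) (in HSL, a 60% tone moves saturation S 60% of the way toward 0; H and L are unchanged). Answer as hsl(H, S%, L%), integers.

hsl(347, 8%, 65%)

S moves 60% from 20 toward 0: 20 − 12 = 8 → 8.
H and L are unchanged.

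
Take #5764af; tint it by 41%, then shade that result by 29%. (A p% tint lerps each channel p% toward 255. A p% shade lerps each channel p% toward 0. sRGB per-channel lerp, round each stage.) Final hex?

#6f7494

#5764af is rgb(87, 100, 175).
Lerp each channel 41% toward 255:
  R: 87 + 0.41×(255−87) = 87 + 68.88 = 155.88 → 156
  G: 100 + 0.41×(255−100) = 100 + 63.55 = 163.55 → 164
  B: 175 + 0.41×(255−175) = 175 + 32.8 = 207.8 → 208
After the tint: rgb(156, 164, 208) = #9ca4d0.
A 29% shade moves each channel 29% toward 0:
  R: 156 + 0.29×(0−156) = 156 − 45.24 = 110.76 → 111
  G: 164 − 47.56 = 116.44 → 116
  B: 208 − 60.32 = 147.68 → 148
rgb(111, 116, 148) = #6f7494.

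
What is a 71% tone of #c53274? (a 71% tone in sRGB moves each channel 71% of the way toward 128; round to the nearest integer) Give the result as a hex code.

#c53274 is rgb(197, 50, 116).
Per channel, c → c + 0.71(128 − c):
  R: 197 + 0.71×(128−197) = 197 − 48.99 = 148.01 → 148
  G: 50 + 0.71×(128−50) = 50 + 55.38 = 105.38 → 105
  B: 116 + 8.52 = 124.52 → 125
rgb(148, 105, 125) = #94697d.

#94697d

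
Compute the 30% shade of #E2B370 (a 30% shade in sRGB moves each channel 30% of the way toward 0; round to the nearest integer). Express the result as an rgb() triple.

rgb(158, 125, 78)

#E2B370 is rgb(226, 179, 112).
Per channel, c → c + 0.3(0 − c):
  R: 226 − 67.8 = 158.2 → 158
  G: 179 + 0.3×(0−179) = 179 − 53.7 = 125.3 → 125
  B: 112 + 0.3×(0−112) = 112 − 33.6 = 78.4 → 78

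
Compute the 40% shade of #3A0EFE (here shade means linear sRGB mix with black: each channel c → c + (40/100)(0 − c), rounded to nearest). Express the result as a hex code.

#230898

#3A0EFE is rgb(58, 14, 254).
Lerp each channel 40% toward 0:
  R: 58 + 0.4×(0−58) = 58 − 23.2 = 34.8 → 35
  G: 14 + 0.4×(0−14) = 14 − 5.6 = 8.4 → 8
  B: 254 + 0.4×(0−254) = 254 − 101.6 = 152.4 → 152
rgb(35, 8, 152) = #230898.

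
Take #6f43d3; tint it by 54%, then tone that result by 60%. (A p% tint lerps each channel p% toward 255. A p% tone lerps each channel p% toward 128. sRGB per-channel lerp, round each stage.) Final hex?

#9890ab

#6f43d3 is rgb(111, 67, 211).
Per channel, c → c + 0.54(255 − c):
  R: 111 + 77.76 = 188.76 → 189
  G: 67 + 0.54×(255−67) = 67 + 101.52 = 168.52 → 169
  B: 211 + 23.76 = 234.76 → 235
After the tint: rgb(189, 169, 235) = #bda9eb.
Per channel, c → c + 0.6(128 − c):
  R: 189 − 36.6 = 152.4 → 152
  G: 169 + 0.6×(128−169) = 169 − 24.6 = 144.4 → 144
  B: 235 + 0.6×(128−235) = 235 − 64.2 = 170.8 → 171
rgb(152, 144, 171) = #9890ab.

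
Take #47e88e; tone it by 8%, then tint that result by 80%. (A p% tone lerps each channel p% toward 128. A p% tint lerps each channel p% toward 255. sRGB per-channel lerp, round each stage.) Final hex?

#47e88e is rgb(71, 232, 142).
An 8% tone moves each channel 8% toward 128:
  R: 71 + 4.56 = 75.56 → 76
  G: 232 − 8.32 = 223.68 → 224
  B: 142 − 1.12 = 140.88 → 141
After the tone: rgb(76, 224, 141) = #4ce08d.
An 80% tint moves each channel 80% toward 255:
  R: 76 + 143.2 = 219.2 → 219
  G: 224 + 24.8 = 248.8 → 249
  B: 141 + 0.8×(255−141) = 141 + 91.2 = 232.2 → 232
rgb(219, 249, 232) = #dbf9e8.

#dbf9e8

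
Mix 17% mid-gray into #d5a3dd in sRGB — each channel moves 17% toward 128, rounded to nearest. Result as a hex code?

#c79dcd

#d5a3dd is rgb(213, 163, 221).
Lerp each channel 17% toward 128:
  R: 213 + 0.17×(128−213) = 213 − 14.45 = 198.55 → 199
  G: 163 − 5.95 = 157.05 → 157
  B: 221 − 15.81 = 205.19 → 205
rgb(199, 157, 205) = #c79dcd.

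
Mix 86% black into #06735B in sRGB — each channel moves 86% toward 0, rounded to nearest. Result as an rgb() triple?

rgb(1, 16, 13)

#06735B is rgb(6, 115, 91).
Lerp each channel 86% toward 0:
  R: 6 − 5.16 = 0.84 → 1
  G: 115 + 0.86×(0−115) = 115 − 98.9 = 16.1 → 16
  B: 91 + 0.86×(0−91) = 91 − 78.26 = 12.74 → 13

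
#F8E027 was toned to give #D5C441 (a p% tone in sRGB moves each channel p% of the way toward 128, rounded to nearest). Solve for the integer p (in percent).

#F8E027 is rgb(248, 224, 39); #D5C441 is rgb(213, 196, 65).
On the R channel (widest range): 213 ≈ 248 + (p/100)(128 − 248), so p ≈ 100×(213 − 248)/(128 − 248) = -3500/-120 = 29.17.
p = 29 reproduces all three channels after rounding.

29%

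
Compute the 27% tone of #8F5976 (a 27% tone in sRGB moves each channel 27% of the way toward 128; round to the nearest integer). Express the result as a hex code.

#8B6479

#8F5976 is rgb(143, 89, 118).
Lerp each channel 27% toward 128:
  R: 143 − 4.05 = 138.95 → 139
  G: 89 + 0.27×(128−89) = 89 + 10.53 = 99.53 → 100
  B: 118 + 0.27×(128−118) = 118 + 2.7 = 120.7 → 121
rgb(139, 100, 121) = #8B6479.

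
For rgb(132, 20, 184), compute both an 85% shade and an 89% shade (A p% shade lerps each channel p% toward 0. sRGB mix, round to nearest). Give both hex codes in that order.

85% shade:
  R: 132 + 0.85×(0−132) = 132 − 112.2 = 19.8 → 20
  G: 20 + 0.85×(0−20) = 20 − 17 = 3 → 3
  B: 184 − 156.4 = 27.6 → 28
  → #14031C
89% shade:
  R: 132 − 117.48 = 14.52 → 15
  G: 20 − 17.8 = 2.2 → 2
  B: 184 + 0.89×(0−184) = 184 − 163.76 = 20.24 → 20
  → #0F0214

#14031C, #0F0214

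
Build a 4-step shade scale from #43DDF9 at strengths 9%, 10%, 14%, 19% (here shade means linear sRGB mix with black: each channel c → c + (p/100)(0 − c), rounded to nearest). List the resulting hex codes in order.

#3DC9E3, #3CC7E0, #3ABED6, #36B3CA

#43DDF9 is rgb(67, 221, 249).
9%: (67 − 6.03 = 60.97→61, 221 − 19.89 = 201.11→201, 249 − 22.41 = 226.59→227) → #3DC9E3
10%: (67 − 6.7 = 60.3→60, 221 − 22.1 = 198.9→199, 249 − 24.9 = 224.1→224) → #3CC7E0
14%: (67 − 9.38 = 57.62→58, 221 − 30.94 = 190.06→190, 249 − 34.86 = 214.14→214) → #3ABED6
19%: (67 − 12.73 = 54.27→54, 221 − 41.99 = 179.01→179, 249 − 47.31 = 201.69→202) → #36B3CA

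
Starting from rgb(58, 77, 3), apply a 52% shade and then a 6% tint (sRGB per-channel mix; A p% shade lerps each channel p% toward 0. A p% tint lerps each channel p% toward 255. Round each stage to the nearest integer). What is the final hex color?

A 52% shade moves each channel 52% toward 0:
  R: 58 − 30.16 = 27.84 → 28
  G: 77 + 0.52×(0−77) = 77 − 40.04 = 36.96 → 37
  B: 3 + 0.52×(0−3) = 3 − 1.56 = 1.44 → 1
After the shade: rgb(28, 37, 1) = #1c2501.
Lerp each channel 6% toward 255:
  R: 28 + 13.62 = 41.62 → 42
  G: 37 + 13.08 = 50.08 → 50
  B: 1 + 0.06×(255−1) = 1 + 15.24 = 16.24 → 16
rgb(42, 50, 16) = #2a3210.

#2a3210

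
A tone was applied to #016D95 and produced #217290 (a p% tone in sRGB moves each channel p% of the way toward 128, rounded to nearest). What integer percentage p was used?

25%

#016D95 is rgb(1, 109, 149); #217290 is rgb(33, 114, 144).
On the R channel (widest range): 33 ≈ 1 + (p/100)(128 − 1), so p ≈ 100×(33 − 1)/(128 − 1) = 3200/127 = 25.20.
p = 25 reproduces all three channels after rounding.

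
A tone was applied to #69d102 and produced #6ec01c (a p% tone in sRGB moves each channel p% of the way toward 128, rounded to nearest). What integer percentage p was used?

#69d102 is rgb(105, 209, 2); #6ec01c is rgb(110, 192, 28).
On the B channel (widest range): 28 ≈ 2 + (p/100)(128 − 2), so p ≈ 100×(28 − 2)/(128 − 2) = 2600/126 = 20.63.
p = 21 reproduces all three channels after rounding.

21%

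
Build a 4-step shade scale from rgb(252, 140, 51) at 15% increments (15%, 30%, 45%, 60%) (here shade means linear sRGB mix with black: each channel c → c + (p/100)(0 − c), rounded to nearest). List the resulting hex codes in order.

15%: (252 − 37.8 = 214.2→214, 140 − 21 = 119→119, 51 − 7.65 = 43.35→43) → #D6772B
30%: (252 − 75.6 = 176.4→176, 140 − 42 = 98→98, 51 − 15.3 = 35.7→36) → #B06224
45%: (252 − 113.4 = 138.6→139, 140 − 63 = 77→77, 51 − 22.95 = 28.05→28) → #8B4D1C
60%: (252 − 151.2 = 100.8→101, 140 − 84 = 56→56, 51 − 30.6 = 20.4→20) → #653814

#D6772B, #B06224, #8B4D1C, #653814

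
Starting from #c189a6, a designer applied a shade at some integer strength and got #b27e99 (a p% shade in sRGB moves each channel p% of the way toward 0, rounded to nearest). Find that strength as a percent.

8%

#c189a6 is rgb(193, 137, 166); #b27e99 is rgb(178, 126, 153).
On the R channel (widest range): 178 ≈ 193 + (p/100)(0 − 193), so p ≈ 100×(178 − 193)/(0 − 193) = -1500/-193 = 7.77.
p = 8 reproduces all three channels after rounding.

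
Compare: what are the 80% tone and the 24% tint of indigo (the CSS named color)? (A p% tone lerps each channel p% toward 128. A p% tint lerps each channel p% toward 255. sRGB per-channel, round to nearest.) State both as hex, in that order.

CSS indigo is rgb(75, 0, 130).
80% tone:
  R: 75 + 0.8×(128−75) = 75 + 42.4 = 117.4 → 117
  G: 0 + 102.4 = 102.4 → 102
  B: 130 + 0.8×(128−130) = 130 − 1.6 = 128.4 → 128
  → #756680
24% tint:
  R: 75 + 43.2 = 118.2 → 118
  G: 0 + 0.24×(255−0) = 0 + 61.2 = 61.2 → 61
  B: 130 + 30 = 160 → 160
  → #763da0

#756680, #763da0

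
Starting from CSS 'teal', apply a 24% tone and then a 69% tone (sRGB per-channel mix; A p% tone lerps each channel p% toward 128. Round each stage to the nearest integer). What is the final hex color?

CSS teal is rgb(0, 128, 128).
A 24% tone moves each channel 24% toward 128:
  R: 0 + 0.24×(128−0) = 0 + 30.72 = 30.72 → 31
  G: 128 + 0.24×(128−128) = 128 + 0 = 128 → 128
  B: 128 + 0.24×(128−128) = 128 + 0 = 128 → 128
After the tone: rgb(31, 128, 128) = #1F8080.
A 69% tone moves each channel 69% toward 128:
  R: 31 + 0.69×(128−31) = 31 + 66.93 = 97.93 → 98
  G: 128 + 0 = 128 → 128
  B: 128 + 0 = 128 → 128
rgb(98, 128, 128) = #628080.

#628080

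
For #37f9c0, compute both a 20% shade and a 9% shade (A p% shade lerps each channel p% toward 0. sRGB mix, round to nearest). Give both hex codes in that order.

#37f9c0 is rgb(55, 249, 192).
20% shade:
  R: 55 + 0.2×(0−55) = 55 − 11 = 44 → 44
  G: 249 + 0.2×(0−249) = 249 − 49.8 = 199.2 → 199
  B: 192 + 0.2×(0−192) = 192 − 38.4 = 153.6 → 154
  → #2cc79a
9% shade:
  R: 55 + 0.09×(0−55) = 55 − 4.95 = 50.05 → 50
  G: 249 + 0.09×(0−249) = 249 − 22.41 = 226.59 → 227
  B: 192 − 17.28 = 174.72 → 175
  → #32e3af

#2cc79a, #32e3af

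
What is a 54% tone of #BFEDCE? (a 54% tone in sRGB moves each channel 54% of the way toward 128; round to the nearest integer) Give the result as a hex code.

#BFEDCE is rgb(191, 237, 206).
A 54% tone moves each channel 54% toward 128:
  R: 191 + 0.54×(128−191) = 191 − 34.02 = 156.98 → 157
  G: 237 + 0.54×(128−237) = 237 − 58.86 = 178.14 → 178
  B: 206 − 42.12 = 163.88 → 164
rgb(157, 178, 164) = #9DB2A4.

#9DB2A4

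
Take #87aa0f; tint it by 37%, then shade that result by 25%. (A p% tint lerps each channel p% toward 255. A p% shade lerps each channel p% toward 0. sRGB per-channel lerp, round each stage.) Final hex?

#86974e

#87aa0f is rgb(135, 170, 15).
A 37% tint moves each channel 37% toward 255:
  R: 135 + 44.4 = 179.4 → 179
  G: 170 + 31.45 = 201.45 → 201
  B: 15 + 88.8 = 103.8 → 104
After the tint: rgb(179, 201, 104) = #b3c968.
Lerp each channel 25% toward 0:
  R: 179 + 0.25×(0−179) = 179 − 44.75 = 134.25 → 134
  G: 201 − 50.25 = 150.75 → 151
  B: 104 + 0.25×(0−104) = 104 − 26 = 78 → 78
rgb(134, 151, 78) = #86974e.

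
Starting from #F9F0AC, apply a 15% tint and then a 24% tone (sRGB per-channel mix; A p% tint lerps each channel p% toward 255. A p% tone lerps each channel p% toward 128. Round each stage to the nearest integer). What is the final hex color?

#F9F0AC is rgb(249, 240, 172).
Lerp each channel 15% toward 255:
  R: 249 + 0.15×(255−249) = 249 + 0.9 = 249.9 → 250
  G: 240 + 2.25 = 242.25 → 242
  B: 172 + 12.45 = 184.45 → 184
After the tint: rgb(250, 242, 184) = #FAF2B8.
Per channel, c → c + 0.24(128 − c):
  R: 250 − 29.28 = 220.72 → 221
  G: 242 + 0.24×(128−242) = 242 − 27.36 = 214.64 → 215
  B: 184 − 13.44 = 170.56 → 171
rgb(221, 215, 171) = #DDD7AB.

#DDD7AB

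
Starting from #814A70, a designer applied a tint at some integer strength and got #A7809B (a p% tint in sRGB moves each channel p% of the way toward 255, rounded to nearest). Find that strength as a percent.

#814A70 is rgb(129, 74, 112); #A7809B is rgb(167, 128, 155).
On the G channel (widest range): 128 ≈ 74 + (p/100)(255 − 74), so p ≈ 100×(128 − 74)/(255 − 74) = 5400/181 = 29.83.
p = 30 reproduces all three channels after rounding.

30%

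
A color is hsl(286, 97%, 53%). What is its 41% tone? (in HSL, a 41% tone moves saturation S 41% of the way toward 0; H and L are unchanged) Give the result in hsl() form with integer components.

S moves 41% from 97 toward 0: 97 − 39.77 = 57.23 → 57.
H and L are unchanged.

hsl(286, 57%, 53%)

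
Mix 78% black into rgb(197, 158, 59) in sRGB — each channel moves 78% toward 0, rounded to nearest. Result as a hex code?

Lerp each channel 78% toward 0:
  R: 197 + 0.78×(0−197) = 197 − 153.66 = 43.34 → 43
  G: 158 − 123.24 = 34.76 → 35
  B: 59 − 46.02 = 12.98 → 13
rgb(43, 35, 13) = #2b230d.

#2b230d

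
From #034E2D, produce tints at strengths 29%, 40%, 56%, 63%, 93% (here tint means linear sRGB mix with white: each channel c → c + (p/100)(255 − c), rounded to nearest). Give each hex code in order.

#034E2D is rgb(3, 78, 45).
29%: (3 + 73.08 = 76.08→76, 78 + 51.33 = 129.33→129, 45 + 60.9 = 105.9→106) → #4C816A
40%: (3 + 100.8 = 103.8→104, 78 + 70.8 = 148.8→149, 45 + 84 = 129→129) → #689581
56%: (3 + 141.12 = 144.12→144, 78 + 99.12 = 177.12→177, 45 + 117.6 = 162.6→163) → #90B1A3
63%: (3 + 158.76 = 161.76→162, 78 + 111.51 = 189.51→190, 45 + 132.3 = 177.3→177) → #A2BEB1
93%: (3 + 234.36 = 237.36→237, 78 + 164.61 = 242.61→243, 45 + 195.3 = 240.3→240) → #EDF3F0

#4C816A, #689581, #90B1A3, #A2BEB1, #EDF3F0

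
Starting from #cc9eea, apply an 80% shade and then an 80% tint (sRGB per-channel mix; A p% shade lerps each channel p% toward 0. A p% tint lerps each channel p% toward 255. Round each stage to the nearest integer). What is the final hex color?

#cc9eea is rgb(204, 158, 234).
An 80% shade moves each channel 80% toward 0:
  R: 204 − 163.2 = 40.8 → 41
  G: 158 − 126.4 = 31.6 → 32
  B: 234 − 187.2 = 46.8 → 47
After the shade: rgb(41, 32, 47) = #29202f.
Lerp each channel 80% toward 255:
  R: 41 + 0.8×(255−41) = 41 + 171.2 = 212.2 → 212
  G: 32 + 0.8×(255−32) = 32 + 178.4 = 210.4 → 210
  B: 47 + 166.4 = 213.4 → 213
rgb(212, 210, 213) = #d4d2d5.

#d4d2d5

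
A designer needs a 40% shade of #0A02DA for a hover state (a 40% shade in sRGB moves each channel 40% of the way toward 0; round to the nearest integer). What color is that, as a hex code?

#060183

#0A02DA is rgb(10, 2, 218).
Lerp each channel 40% toward 0:
  R: 10 + 0.4×(0−10) = 10 − 4 = 6 → 6
  G: 2 + 0.4×(0−2) = 2 − 0.8 = 1.2 → 1
  B: 218 − 87.2 = 130.8 → 131
rgb(6, 1, 131) = #060183.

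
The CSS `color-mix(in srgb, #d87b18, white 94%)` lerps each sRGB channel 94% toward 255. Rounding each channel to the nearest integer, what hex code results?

#d87b18 is rgb(216, 123, 24).
A 94% tint moves each channel 94% toward 255:
  R: 216 + 36.66 = 252.66 → 253
  G: 123 + 0.94×(255−123) = 123 + 124.08 = 247.08 → 247
  B: 24 + 0.94×(255−24) = 24 + 217.14 = 241.14 → 241
rgb(253, 247, 241) = #fdf7f1.

#fdf7f1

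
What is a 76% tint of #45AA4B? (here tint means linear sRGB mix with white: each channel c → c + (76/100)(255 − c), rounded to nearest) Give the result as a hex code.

#D2EBD4

#45AA4B is rgb(69, 170, 75).
A 76% tint moves each channel 76% toward 255:
  R: 69 + 0.76×(255−69) = 69 + 141.36 = 210.36 → 210
  G: 170 + 0.76×(255−170) = 170 + 64.6 = 234.6 → 235
  B: 75 + 136.8 = 211.8 → 212
rgb(210, 235, 212) = #D2EBD4.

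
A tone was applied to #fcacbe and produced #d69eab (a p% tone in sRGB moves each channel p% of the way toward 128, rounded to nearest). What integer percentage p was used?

31%

#fcacbe is rgb(252, 172, 190); #d69eab is rgb(214, 158, 171).
On the R channel (widest range): 214 ≈ 252 + (p/100)(128 − 252), so p ≈ 100×(214 − 252)/(128 − 252) = -3800/-124 = 30.65.
p = 31 reproduces all three channels after rounding.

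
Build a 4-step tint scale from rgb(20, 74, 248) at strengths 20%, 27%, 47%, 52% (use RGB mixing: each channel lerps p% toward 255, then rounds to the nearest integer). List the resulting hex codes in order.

#436ef9, #537bfa, #829ffb, #8ea8fc

20%: (20 + 47 = 67→67, 74 + 36.2 = 110.2→110, 248 + 1.4 = 249.4→249) → #436ef9
27%: (20 + 63.45 = 83.45→83, 74 + 48.87 = 122.87→123, 248 + 1.89 = 249.89→250) → #537bfa
47%: (20 + 110.45 = 130.45→130, 74 + 85.07 = 159.07→159, 248 + 3.29 = 251.29→251) → #829ffb
52%: (20 + 122.2 = 142.2→142, 74 + 94.12 = 168.12→168, 248 + 3.64 = 251.64→252) → #8ea8fc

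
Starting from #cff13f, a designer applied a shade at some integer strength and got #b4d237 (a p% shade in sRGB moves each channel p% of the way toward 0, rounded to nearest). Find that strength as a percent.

13%

#cff13f is rgb(207, 241, 63); #b4d237 is rgb(180, 210, 55).
On the G channel (widest range): 210 ≈ 241 + (p/100)(0 − 241), so p ≈ 100×(210 − 241)/(0 − 241) = -3100/-241 = 12.86.
p = 13 reproduces all three channels after rounding.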